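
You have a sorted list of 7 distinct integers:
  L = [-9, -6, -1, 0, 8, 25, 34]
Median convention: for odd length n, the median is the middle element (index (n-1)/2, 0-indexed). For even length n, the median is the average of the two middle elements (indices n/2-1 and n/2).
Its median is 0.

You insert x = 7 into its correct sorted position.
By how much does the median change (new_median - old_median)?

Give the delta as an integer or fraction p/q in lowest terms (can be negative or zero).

Answer: 7/2

Derivation:
Old median = 0
After inserting x = 7: new sorted = [-9, -6, -1, 0, 7, 8, 25, 34]
New median = 7/2
Delta = 7/2 - 0 = 7/2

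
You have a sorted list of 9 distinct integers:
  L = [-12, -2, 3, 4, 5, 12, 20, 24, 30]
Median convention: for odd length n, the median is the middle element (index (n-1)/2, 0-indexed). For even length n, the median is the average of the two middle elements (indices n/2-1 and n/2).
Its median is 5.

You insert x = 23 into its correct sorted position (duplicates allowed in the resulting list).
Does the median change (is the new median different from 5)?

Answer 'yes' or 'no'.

Old median = 5
Insert x = 23
New median = 17/2
Changed? yes

Answer: yes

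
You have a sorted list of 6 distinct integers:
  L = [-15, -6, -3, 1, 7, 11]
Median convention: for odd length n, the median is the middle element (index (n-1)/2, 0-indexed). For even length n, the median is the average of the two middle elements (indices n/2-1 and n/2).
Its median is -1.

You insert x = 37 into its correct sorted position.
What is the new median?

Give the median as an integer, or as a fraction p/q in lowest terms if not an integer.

Old list (sorted, length 6): [-15, -6, -3, 1, 7, 11]
Old median = -1
Insert x = 37
Old length even (6). Middle pair: indices 2,3 = -3,1.
New length odd (7). New median = single middle element.
x = 37: 6 elements are < x, 0 elements are > x.
New sorted list: [-15, -6, -3, 1, 7, 11, 37]
New median = 1

Answer: 1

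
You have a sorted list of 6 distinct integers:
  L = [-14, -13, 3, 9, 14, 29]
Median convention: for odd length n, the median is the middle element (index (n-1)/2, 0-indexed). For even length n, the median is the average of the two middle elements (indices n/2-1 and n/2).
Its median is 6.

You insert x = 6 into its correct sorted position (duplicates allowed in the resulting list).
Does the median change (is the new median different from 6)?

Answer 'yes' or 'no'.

Old median = 6
Insert x = 6
New median = 6
Changed? no

Answer: no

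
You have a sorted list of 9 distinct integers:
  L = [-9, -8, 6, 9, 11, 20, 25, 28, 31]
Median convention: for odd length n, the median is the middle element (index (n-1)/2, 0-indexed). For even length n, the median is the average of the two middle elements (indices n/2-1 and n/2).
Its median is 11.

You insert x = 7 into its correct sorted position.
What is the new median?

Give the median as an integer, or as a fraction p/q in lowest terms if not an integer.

Old list (sorted, length 9): [-9, -8, 6, 9, 11, 20, 25, 28, 31]
Old median = 11
Insert x = 7
Old length odd (9). Middle was index 4 = 11.
New length even (10). New median = avg of two middle elements.
x = 7: 3 elements are < x, 6 elements are > x.
New sorted list: [-9, -8, 6, 7, 9, 11, 20, 25, 28, 31]
New median = 10

Answer: 10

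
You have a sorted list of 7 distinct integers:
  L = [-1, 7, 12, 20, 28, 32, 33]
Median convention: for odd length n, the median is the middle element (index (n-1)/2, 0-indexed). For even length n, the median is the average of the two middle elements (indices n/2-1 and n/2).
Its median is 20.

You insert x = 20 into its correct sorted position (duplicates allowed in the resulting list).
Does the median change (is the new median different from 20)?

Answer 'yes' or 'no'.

Old median = 20
Insert x = 20
New median = 20
Changed? no

Answer: no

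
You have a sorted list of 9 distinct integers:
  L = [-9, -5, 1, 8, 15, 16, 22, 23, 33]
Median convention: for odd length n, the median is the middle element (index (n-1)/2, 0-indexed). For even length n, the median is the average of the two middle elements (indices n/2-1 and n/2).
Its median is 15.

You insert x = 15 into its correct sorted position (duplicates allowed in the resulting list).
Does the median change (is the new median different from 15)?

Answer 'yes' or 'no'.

Answer: no

Derivation:
Old median = 15
Insert x = 15
New median = 15
Changed? no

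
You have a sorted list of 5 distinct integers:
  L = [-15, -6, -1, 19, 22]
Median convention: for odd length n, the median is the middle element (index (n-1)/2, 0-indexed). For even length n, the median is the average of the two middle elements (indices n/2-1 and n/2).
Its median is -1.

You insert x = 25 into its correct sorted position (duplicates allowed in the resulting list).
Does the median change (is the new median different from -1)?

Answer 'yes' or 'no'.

Old median = -1
Insert x = 25
New median = 9
Changed? yes

Answer: yes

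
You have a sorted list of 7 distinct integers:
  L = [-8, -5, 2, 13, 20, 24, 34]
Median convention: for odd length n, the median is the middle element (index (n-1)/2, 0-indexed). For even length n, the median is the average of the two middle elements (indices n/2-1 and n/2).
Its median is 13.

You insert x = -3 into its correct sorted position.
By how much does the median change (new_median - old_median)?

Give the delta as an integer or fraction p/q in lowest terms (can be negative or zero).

Old median = 13
After inserting x = -3: new sorted = [-8, -5, -3, 2, 13, 20, 24, 34]
New median = 15/2
Delta = 15/2 - 13 = -11/2

Answer: -11/2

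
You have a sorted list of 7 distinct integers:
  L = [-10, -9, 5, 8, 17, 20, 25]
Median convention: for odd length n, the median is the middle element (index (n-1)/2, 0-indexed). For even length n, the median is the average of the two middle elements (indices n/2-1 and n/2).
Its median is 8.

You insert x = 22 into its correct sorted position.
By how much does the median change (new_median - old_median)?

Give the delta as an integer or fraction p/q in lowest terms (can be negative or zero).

Old median = 8
After inserting x = 22: new sorted = [-10, -9, 5, 8, 17, 20, 22, 25]
New median = 25/2
Delta = 25/2 - 8 = 9/2

Answer: 9/2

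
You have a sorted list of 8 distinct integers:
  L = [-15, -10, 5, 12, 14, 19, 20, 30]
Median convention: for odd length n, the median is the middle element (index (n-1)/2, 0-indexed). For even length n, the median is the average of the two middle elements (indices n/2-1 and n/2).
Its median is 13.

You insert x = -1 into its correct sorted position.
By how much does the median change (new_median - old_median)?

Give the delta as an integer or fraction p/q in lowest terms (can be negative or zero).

Old median = 13
After inserting x = -1: new sorted = [-15, -10, -1, 5, 12, 14, 19, 20, 30]
New median = 12
Delta = 12 - 13 = -1

Answer: -1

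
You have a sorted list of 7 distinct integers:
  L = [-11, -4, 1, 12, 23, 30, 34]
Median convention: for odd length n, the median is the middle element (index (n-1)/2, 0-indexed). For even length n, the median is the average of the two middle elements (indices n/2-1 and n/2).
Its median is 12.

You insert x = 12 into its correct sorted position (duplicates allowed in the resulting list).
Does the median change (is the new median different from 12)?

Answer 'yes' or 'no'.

Old median = 12
Insert x = 12
New median = 12
Changed? no

Answer: no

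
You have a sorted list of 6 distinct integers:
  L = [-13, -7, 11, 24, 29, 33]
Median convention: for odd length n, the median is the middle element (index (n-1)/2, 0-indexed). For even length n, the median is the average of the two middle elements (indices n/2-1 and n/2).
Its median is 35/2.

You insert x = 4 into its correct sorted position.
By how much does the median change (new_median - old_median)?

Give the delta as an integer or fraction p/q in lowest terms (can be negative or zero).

Answer: -13/2

Derivation:
Old median = 35/2
After inserting x = 4: new sorted = [-13, -7, 4, 11, 24, 29, 33]
New median = 11
Delta = 11 - 35/2 = -13/2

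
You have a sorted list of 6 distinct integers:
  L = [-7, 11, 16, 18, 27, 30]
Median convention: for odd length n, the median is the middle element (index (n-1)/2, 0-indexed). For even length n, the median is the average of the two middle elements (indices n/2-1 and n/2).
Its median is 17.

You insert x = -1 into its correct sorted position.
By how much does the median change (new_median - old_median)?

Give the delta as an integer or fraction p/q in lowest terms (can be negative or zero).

Old median = 17
After inserting x = -1: new sorted = [-7, -1, 11, 16, 18, 27, 30]
New median = 16
Delta = 16 - 17 = -1

Answer: -1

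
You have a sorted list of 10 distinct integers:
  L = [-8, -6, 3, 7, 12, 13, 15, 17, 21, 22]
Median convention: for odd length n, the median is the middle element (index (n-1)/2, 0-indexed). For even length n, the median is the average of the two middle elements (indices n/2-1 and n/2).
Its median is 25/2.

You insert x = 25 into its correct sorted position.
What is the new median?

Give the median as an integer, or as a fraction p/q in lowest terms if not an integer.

Old list (sorted, length 10): [-8, -6, 3, 7, 12, 13, 15, 17, 21, 22]
Old median = 25/2
Insert x = 25
Old length even (10). Middle pair: indices 4,5 = 12,13.
New length odd (11). New median = single middle element.
x = 25: 10 elements are < x, 0 elements are > x.
New sorted list: [-8, -6, 3, 7, 12, 13, 15, 17, 21, 22, 25]
New median = 13

Answer: 13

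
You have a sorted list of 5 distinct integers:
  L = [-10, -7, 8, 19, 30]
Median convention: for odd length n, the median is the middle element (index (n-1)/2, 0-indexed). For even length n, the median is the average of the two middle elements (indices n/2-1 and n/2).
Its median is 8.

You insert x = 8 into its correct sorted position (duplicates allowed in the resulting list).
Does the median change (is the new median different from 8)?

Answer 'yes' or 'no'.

Answer: no

Derivation:
Old median = 8
Insert x = 8
New median = 8
Changed? no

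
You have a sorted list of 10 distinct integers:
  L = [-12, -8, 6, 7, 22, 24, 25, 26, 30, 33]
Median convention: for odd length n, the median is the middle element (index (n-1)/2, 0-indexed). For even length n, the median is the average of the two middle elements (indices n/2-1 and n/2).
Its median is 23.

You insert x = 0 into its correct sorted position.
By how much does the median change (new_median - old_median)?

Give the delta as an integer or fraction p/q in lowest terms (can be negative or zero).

Old median = 23
After inserting x = 0: new sorted = [-12, -8, 0, 6, 7, 22, 24, 25, 26, 30, 33]
New median = 22
Delta = 22 - 23 = -1

Answer: -1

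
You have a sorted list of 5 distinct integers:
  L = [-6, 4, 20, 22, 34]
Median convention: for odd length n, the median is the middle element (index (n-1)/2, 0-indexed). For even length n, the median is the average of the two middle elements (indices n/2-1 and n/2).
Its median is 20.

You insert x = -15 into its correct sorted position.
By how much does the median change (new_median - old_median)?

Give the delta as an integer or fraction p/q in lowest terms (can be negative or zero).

Answer: -8

Derivation:
Old median = 20
After inserting x = -15: new sorted = [-15, -6, 4, 20, 22, 34]
New median = 12
Delta = 12 - 20 = -8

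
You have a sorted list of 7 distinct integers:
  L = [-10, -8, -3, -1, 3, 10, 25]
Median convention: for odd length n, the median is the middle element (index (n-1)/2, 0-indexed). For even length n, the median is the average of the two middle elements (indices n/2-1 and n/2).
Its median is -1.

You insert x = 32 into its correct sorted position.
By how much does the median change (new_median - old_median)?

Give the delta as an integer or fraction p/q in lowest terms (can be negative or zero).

Answer: 2

Derivation:
Old median = -1
After inserting x = 32: new sorted = [-10, -8, -3, -1, 3, 10, 25, 32]
New median = 1
Delta = 1 - -1 = 2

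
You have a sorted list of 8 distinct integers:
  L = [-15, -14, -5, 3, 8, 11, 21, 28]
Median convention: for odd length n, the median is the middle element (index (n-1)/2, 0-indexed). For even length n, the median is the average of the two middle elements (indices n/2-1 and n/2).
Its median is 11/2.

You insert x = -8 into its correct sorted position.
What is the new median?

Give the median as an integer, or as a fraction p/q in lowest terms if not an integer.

Answer: 3

Derivation:
Old list (sorted, length 8): [-15, -14, -5, 3, 8, 11, 21, 28]
Old median = 11/2
Insert x = -8
Old length even (8). Middle pair: indices 3,4 = 3,8.
New length odd (9). New median = single middle element.
x = -8: 2 elements are < x, 6 elements are > x.
New sorted list: [-15, -14, -8, -5, 3, 8, 11, 21, 28]
New median = 3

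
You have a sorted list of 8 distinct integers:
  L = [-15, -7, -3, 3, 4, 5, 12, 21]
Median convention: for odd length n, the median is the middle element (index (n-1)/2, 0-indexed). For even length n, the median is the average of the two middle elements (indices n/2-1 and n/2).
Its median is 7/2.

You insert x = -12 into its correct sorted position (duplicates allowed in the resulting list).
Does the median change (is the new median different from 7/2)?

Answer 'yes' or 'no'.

Old median = 7/2
Insert x = -12
New median = 3
Changed? yes

Answer: yes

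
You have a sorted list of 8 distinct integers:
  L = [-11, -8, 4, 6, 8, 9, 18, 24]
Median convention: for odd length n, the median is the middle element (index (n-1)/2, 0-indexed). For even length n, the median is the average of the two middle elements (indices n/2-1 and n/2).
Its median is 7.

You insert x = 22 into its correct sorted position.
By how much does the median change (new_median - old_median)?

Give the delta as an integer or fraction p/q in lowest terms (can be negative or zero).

Answer: 1

Derivation:
Old median = 7
After inserting x = 22: new sorted = [-11, -8, 4, 6, 8, 9, 18, 22, 24]
New median = 8
Delta = 8 - 7 = 1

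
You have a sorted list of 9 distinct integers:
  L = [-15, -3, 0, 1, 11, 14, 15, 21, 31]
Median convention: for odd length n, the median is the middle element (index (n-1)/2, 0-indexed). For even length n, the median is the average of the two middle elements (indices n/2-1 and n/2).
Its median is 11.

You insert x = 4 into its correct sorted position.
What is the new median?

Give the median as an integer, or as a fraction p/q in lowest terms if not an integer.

Answer: 15/2

Derivation:
Old list (sorted, length 9): [-15, -3, 0, 1, 11, 14, 15, 21, 31]
Old median = 11
Insert x = 4
Old length odd (9). Middle was index 4 = 11.
New length even (10). New median = avg of two middle elements.
x = 4: 4 elements are < x, 5 elements are > x.
New sorted list: [-15, -3, 0, 1, 4, 11, 14, 15, 21, 31]
New median = 15/2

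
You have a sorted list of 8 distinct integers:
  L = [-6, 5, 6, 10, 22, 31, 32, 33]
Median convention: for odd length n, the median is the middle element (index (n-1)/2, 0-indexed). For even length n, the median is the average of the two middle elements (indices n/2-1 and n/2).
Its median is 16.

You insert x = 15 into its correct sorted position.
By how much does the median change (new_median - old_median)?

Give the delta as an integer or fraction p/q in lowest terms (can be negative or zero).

Old median = 16
After inserting x = 15: new sorted = [-6, 5, 6, 10, 15, 22, 31, 32, 33]
New median = 15
Delta = 15 - 16 = -1

Answer: -1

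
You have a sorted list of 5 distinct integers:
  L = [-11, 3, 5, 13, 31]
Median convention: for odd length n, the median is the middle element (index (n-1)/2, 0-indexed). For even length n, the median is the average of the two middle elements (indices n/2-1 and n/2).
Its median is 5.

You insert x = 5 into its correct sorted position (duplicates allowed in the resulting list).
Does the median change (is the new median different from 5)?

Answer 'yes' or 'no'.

Answer: no

Derivation:
Old median = 5
Insert x = 5
New median = 5
Changed? no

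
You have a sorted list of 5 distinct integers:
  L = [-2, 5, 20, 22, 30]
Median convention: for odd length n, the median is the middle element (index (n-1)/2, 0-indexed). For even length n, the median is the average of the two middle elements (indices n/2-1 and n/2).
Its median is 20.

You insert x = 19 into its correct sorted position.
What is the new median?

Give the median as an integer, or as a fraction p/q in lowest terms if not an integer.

Answer: 39/2

Derivation:
Old list (sorted, length 5): [-2, 5, 20, 22, 30]
Old median = 20
Insert x = 19
Old length odd (5). Middle was index 2 = 20.
New length even (6). New median = avg of two middle elements.
x = 19: 2 elements are < x, 3 elements are > x.
New sorted list: [-2, 5, 19, 20, 22, 30]
New median = 39/2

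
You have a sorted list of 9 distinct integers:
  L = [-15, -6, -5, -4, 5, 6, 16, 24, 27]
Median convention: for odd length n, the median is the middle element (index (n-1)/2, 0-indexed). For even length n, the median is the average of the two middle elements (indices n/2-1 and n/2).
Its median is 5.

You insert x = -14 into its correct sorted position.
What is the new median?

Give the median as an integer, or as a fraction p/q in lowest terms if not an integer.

Answer: 1/2

Derivation:
Old list (sorted, length 9): [-15, -6, -5, -4, 5, 6, 16, 24, 27]
Old median = 5
Insert x = -14
Old length odd (9). Middle was index 4 = 5.
New length even (10). New median = avg of two middle elements.
x = -14: 1 elements are < x, 8 elements are > x.
New sorted list: [-15, -14, -6, -5, -4, 5, 6, 16, 24, 27]
New median = 1/2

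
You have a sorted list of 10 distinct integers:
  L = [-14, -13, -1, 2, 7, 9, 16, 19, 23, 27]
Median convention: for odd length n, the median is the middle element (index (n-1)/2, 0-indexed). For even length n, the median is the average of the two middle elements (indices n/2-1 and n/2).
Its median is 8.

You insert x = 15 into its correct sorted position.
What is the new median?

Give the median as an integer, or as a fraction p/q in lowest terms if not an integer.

Old list (sorted, length 10): [-14, -13, -1, 2, 7, 9, 16, 19, 23, 27]
Old median = 8
Insert x = 15
Old length even (10). Middle pair: indices 4,5 = 7,9.
New length odd (11). New median = single middle element.
x = 15: 6 elements are < x, 4 elements are > x.
New sorted list: [-14, -13, -1, 2, 7, 9, 15, 16, 19, 23, 27]
New median = 9

Answer: 9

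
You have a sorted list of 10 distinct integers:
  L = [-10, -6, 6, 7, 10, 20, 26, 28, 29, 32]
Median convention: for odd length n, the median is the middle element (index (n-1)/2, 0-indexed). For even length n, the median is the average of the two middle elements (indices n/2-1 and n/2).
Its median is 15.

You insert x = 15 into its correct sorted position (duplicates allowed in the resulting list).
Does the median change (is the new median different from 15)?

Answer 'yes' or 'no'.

Answer: no

Derivation:
Old median = 15
Insert x = 15
New median = 15
Changed? no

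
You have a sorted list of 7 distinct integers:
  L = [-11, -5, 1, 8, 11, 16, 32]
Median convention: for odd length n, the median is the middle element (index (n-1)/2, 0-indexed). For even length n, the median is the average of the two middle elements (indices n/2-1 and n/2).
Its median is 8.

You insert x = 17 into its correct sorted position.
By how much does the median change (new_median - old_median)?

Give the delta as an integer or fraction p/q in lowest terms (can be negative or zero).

Answer: 3/2

Derivation:
Old median = 8
After inserting x = 17: new sorted = [-11, -5, 1, 8, 11, 16, 17, 32]
New median = 19/2
Delta = 19/2 - 8 = 3/2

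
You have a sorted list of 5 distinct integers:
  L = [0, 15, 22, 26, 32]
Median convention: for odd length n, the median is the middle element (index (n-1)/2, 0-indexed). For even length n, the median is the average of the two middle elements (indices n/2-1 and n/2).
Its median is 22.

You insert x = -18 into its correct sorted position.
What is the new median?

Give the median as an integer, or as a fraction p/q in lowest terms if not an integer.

Old list (sorted, length 5): [0, 15, 22, 26, 32]
Old median = 22
Insert x = -18
Old length odd (5). Middle was index 2 = 22.
New length even (6). New median = avg of two middle elements.
x = -18: 0 elements are < x, 5 elements are > x.
New sorted list: [-18, 0, 15, 22, 26, 32]
New median = 37/2

Answer: 37/2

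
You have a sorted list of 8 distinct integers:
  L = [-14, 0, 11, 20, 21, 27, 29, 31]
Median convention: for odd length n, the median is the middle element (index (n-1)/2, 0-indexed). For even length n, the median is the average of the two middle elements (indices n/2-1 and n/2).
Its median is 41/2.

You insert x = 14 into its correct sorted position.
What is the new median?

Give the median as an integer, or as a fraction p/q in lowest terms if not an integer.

Old list (sorted, length 8): [-14, 0, 11, 20, 21, 27, 29, 31]
Old median = 41/2
Insert x = 14
Old length even (8). Middle pair: indices 3,4 = 20,21.
New length odd (9). New median = single middle element.
x = 14: 3 elements are < x, 5 elements are > x.
New sorted list: [-14, 0, 11, 14, 20, 21, 27, 29, 31]
New median = 20

Answer: 20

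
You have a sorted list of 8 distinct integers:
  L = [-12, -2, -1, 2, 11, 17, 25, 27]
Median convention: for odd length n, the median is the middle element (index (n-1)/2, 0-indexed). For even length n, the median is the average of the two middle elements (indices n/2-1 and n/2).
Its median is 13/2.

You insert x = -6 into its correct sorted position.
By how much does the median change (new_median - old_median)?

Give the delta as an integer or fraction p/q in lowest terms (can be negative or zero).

Answer: -9/2

Derivation:
Old median = 13/2
After inserting x = -6: new sorted = [-12, -6, -2, -1, 2, 11, 17, 25, 27]
New median = 2
Delta = 2 - 13/2 = -9/2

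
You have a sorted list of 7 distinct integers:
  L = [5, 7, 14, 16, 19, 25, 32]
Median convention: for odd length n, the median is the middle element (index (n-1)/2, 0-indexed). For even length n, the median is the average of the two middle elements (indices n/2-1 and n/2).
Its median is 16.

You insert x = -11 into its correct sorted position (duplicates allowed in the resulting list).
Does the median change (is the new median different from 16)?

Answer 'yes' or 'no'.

Old median = 16
Insert x = -11
New median = 15
Changed? yes

Answer: yes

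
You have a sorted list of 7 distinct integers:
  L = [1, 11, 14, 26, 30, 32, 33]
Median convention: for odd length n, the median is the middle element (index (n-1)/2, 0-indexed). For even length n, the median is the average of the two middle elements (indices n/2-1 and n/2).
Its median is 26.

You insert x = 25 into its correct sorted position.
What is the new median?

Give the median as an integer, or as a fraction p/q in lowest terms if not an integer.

Answer: 51/2

Derivation:
Old list (sorted, length 7): [1, 11, 14, 26, 30, 32, 33]
Old median = 26
Insert x = 25
Old length odd (7). Middle was index 3 = 26.
New length even (8). New median = avg of two middle elements.
x = 25: 3 elements are < x, 4 elements are > x.
New sorted list: [1, 11, 14, 25, 26, 30, 32, 33]
New median = 51/2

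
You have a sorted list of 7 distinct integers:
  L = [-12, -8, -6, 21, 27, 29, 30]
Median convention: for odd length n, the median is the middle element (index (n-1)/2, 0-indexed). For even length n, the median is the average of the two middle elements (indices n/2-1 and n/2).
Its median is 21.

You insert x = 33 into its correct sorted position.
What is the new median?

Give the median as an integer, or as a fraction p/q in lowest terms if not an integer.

Old list (sorted, length 7): [-12, -8, -6, 21, 27, 29, 30]
Old median = 21
Insert x = 33
Old length odd (7). Middle was index 3 = 21.
New length even (8). New median = avg of two middle elements.
x = 33: 7 elements are < x, 0 elements are > x.
New sorted list: [-12, -8, -6, 21, 27, 29, 30, 33]
New median = 24

Answer: 24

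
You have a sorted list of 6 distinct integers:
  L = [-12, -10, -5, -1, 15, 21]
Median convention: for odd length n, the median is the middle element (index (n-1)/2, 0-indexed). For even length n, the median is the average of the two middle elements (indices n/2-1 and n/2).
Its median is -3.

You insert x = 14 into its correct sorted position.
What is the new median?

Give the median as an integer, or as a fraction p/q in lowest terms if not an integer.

Old list (sorted, length 6): [-12, -10, -5, -1, 15, 21]
Old median = -3
Insert x = 14
Old length even (6). Middle pair: indices 2,3 = -5,-1.
New length odd (7). New median = single middle element.
x = 14: 4 elements are < x, 2 elements are > x.
New sorted list: [-12, -10, -5, -1, 14, 15, 21]
New median = -1

Answer: -1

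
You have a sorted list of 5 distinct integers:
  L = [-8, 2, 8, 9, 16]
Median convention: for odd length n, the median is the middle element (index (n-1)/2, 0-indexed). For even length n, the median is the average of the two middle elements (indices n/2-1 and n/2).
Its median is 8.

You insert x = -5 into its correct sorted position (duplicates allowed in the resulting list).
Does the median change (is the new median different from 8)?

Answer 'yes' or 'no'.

Old median = 8
Insert x = -5
New median = 5
Changed? yes

Answer: yes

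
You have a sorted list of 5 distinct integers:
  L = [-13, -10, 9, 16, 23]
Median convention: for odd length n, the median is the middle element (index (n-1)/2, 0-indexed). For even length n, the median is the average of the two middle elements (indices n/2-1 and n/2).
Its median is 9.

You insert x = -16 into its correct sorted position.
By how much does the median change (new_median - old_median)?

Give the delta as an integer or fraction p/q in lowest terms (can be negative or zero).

Answer: -19/2

Derivation:
Old median = 9
After inserting x = -16: new sorted = [-16, -13, -10, 9, 16, 23]
New median = -1/2
Delta = -1/2 - 9 = -19/2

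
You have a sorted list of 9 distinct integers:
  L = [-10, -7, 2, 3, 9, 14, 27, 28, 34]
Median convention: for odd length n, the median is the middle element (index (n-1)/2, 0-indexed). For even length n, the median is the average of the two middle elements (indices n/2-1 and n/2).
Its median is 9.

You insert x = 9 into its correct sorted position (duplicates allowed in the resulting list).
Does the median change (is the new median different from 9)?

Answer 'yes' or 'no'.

Answer: no

Derivation:
Old median = 9
Insert x = 9
New median = 9
Changed? no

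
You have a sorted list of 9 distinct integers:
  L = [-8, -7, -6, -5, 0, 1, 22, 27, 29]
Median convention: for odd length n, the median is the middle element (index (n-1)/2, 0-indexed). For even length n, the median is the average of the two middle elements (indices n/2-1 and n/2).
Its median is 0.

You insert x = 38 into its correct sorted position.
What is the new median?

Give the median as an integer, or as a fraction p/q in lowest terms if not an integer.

Answer: 1/2

Derivation:
Old list (sorted, length 9): [-8, -7, -6, -5, 0, 1, 22, 27, 29]
Old median = 0
Insert x = 38
Old length odd (9). Middle was index 4 = 0.
New length even (10). New median = avg of two middle elements.
x = 38: 9 elements are < x, 0 elements are > x.
New sorted list: [-8, -7, -6, -5, 0, 1, 22, 27, 29, 38]
New median = 1/2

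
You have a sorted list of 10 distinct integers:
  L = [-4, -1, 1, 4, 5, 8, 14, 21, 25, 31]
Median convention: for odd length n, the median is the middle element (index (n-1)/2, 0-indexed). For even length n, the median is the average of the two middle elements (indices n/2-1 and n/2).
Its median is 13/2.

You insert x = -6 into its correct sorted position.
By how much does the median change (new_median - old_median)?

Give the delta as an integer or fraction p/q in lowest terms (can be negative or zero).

Old median = 13/2
After inserting x = -6: new sorted = [-6, -4, -1, 1, 4, 5, 8, 14, 21, 25, 31]
New median = 5
Delta = 5 - 13/2 = -3/2

Answer: -3/2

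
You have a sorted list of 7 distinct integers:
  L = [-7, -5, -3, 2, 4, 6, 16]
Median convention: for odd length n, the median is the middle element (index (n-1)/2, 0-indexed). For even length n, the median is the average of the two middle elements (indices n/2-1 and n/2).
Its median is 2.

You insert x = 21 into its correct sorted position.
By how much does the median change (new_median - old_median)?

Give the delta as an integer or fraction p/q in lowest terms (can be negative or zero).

Old median = 2
After inserting x = 21: new sorted = [-7, -5, -3, 2, 4, 6, 16, 21]
New median = 3
Delta = 3 - 2 = 1

Answer: 1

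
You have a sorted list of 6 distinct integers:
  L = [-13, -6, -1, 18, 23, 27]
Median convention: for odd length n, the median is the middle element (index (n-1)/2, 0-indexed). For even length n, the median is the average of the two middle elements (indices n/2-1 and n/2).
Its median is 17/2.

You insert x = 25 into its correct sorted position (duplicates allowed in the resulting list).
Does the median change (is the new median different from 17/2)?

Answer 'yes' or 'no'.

Old median = 17/2
Insert x = 25
New median = 18
Changed? yes

Answer: yes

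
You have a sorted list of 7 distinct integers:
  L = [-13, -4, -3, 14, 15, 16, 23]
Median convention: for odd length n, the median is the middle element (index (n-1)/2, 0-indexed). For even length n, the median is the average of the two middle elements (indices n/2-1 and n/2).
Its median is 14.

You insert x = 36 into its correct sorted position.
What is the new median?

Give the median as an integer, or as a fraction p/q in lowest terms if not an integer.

Old list (sorted, length 7): [-13, -4, -3, 14, 15, 16, 23]
Old median = 14
Insert x = 36
Old length odd (7). Middle was index 3 = 14.
New length even (8). New median = avg of two middle elements.
x = 36: 7 elements are < x, 0 elements are > x.
New sorted list: [-13, -4, -3, 14, 15, 16, 23, 36]
New median = 29/2

Answer: 29/2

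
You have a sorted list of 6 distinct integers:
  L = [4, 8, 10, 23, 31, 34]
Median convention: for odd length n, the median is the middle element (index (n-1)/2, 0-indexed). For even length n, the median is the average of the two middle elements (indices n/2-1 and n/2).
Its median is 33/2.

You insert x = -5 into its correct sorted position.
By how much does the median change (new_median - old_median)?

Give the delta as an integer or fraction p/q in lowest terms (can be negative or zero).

Answer: -13/2

Derivation:
Old median = 33/2
After inserting x = -5: new sorted = [-5, 4, 8, 10, 23, 31, 34]
New median = 10
Delta = 10 - 33/2 = -13/2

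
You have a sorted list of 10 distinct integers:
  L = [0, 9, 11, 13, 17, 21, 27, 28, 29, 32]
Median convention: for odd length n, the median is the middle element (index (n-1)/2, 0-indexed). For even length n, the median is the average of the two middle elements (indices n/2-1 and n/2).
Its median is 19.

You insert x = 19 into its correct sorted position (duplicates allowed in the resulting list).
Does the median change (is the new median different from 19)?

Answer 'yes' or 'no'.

Answer: no

Derivation:
Old median = 19
Insert x = 19
New median = 19
Changed? no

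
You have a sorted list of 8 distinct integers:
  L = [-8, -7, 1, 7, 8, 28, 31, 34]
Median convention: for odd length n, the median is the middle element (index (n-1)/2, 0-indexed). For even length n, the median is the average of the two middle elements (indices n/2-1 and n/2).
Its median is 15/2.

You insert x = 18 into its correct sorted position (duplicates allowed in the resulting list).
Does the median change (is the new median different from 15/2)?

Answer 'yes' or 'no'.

Answer: yes

Derivation:
Old median = 15/2
Insert x = 18
New median = 8
Changed? yes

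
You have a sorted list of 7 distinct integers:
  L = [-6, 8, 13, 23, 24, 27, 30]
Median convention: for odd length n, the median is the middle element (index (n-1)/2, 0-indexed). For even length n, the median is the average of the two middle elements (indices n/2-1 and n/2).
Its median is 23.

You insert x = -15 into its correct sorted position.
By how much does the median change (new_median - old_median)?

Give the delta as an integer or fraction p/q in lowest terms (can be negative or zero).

Old median = 23
After inserting x = -15: new sorted = [-15, -6, 8, 13, 23, 24, 27, 30]
New median = 18
Delta = 18 - 23 = -5

Answer: -5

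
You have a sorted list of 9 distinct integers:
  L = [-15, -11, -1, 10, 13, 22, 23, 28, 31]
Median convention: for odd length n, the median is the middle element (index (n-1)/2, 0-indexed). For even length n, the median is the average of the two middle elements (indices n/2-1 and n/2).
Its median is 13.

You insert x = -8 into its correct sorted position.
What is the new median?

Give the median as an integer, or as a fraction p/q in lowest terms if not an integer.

Answer: 23/2

Derivation:
Old list (sorted, length 9): [-15, -11, -1, 10, 13, 22, 23, 28, 31]
Old median = 13
Insert x = -8
Old length odd (9). Middle was index 4 = 13.
New length even (10). New median = avg of two middle elements.
x = -8: 2 elements are < x, 7 elements are > x.
New sorted list: [-15, -11, -8, -1, 10, 13, 22, 23, 28, 31]
New median = 23/2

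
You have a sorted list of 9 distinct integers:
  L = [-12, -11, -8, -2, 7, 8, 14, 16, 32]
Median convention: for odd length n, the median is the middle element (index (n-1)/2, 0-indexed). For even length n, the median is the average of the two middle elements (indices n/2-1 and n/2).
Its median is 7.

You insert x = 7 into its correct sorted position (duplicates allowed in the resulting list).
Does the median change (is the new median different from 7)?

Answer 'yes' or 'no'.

Answer: no

Derivation:
Old median = 7
Insert x = 7
New median = 7
Changed? no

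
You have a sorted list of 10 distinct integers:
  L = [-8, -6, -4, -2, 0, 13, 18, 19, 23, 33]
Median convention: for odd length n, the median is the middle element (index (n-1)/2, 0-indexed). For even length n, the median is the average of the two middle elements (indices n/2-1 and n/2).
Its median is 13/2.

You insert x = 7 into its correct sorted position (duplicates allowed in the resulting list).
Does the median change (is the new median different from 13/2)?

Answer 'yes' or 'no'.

Old median = 13/2
Insert x = 7
New median = 7
Changed? yes

Answer: yes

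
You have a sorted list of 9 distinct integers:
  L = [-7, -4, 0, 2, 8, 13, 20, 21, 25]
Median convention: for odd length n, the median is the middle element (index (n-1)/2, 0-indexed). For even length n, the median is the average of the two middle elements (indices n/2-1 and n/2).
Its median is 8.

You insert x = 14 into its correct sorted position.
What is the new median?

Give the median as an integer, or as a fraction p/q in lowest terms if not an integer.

Old list (sorted, length 9): [-7, -4, 0, 2, 8, 13, 20, 21, 25]
Old median = 8
Insert x = 14
Old length odd (9). Middle was index 4 = 8.
New length even (10). New median = avg of two middle elements.
x = 14: 6 elements are < x, 3 elements are > x.
New sorted list: [-7, -4, 0, 2, 8, 13, 14, 20, 21, 25]
New median = 21/2

Answer: 21/2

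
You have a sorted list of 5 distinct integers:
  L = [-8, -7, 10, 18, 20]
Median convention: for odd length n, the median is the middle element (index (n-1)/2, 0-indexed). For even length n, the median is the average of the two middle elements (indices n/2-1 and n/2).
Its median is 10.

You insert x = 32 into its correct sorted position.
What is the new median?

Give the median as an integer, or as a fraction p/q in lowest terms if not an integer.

Old list (sorted, length 5): [-8, -7, 10, 18, 20]
Old median = 10
Insert x = 32
Old length odd (5). Middle was index 2 = 10.
New length even (6). New median = avg of two middle elements.
x = 32: 5 elements are < x, 0 elements are > x.
New sorted list: [-8, -7, 10, 18, 20, 32]
New median = 14

Answer: 14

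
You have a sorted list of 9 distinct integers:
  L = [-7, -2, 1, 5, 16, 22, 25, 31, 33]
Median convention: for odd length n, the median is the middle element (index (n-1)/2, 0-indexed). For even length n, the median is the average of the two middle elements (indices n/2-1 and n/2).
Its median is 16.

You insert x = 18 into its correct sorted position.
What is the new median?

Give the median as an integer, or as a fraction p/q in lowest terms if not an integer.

Old list (sorted, length 9): [-7, -2, 1, 5, 16, 22, 25, 31, 33]
Old median = 16
Insert x = 18
Old length odd (9). Middle was index 4 = 16.
New length even (10). New median = avg of two middle elements.
x = 18: 5 elements are < x, 4 elements are > x.
New sorted list: [-7, -2, 1, 5, 16, 18, 22, 25, 31, 33]
New median = 17

Answer: 17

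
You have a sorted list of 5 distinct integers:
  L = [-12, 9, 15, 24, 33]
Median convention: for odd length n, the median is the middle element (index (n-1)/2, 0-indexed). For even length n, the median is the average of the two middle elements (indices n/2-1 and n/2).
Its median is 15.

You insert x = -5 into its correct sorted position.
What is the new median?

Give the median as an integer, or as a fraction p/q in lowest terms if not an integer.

Old list (sorted, length 5): [-12, 9, 15, 24, 33]
Old median = 15
Insert x = -5
Old length odd (5). Middle was index 2 = 15.
New length even (6). New median = avg of two middle elements.
x = -5: 1 elements are < x, 4 elements are > x.
New sorted list: [-12, -5, 9, 15, 24, 33]
New median = 12

Answer: 12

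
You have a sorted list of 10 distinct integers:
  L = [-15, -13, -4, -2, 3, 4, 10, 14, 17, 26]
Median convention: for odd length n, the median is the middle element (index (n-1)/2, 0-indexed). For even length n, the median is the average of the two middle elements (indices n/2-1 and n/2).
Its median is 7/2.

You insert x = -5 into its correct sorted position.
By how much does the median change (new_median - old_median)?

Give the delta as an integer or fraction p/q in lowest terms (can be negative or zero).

Old median = 7/2
After inserting x = -5: new sorted = [-15, -13, -5, -4, -2, 3, 4, 10, 14, 17, 26]
New median = 3
Delta = 3 - 7/2 = -1/2

Answer: -1/2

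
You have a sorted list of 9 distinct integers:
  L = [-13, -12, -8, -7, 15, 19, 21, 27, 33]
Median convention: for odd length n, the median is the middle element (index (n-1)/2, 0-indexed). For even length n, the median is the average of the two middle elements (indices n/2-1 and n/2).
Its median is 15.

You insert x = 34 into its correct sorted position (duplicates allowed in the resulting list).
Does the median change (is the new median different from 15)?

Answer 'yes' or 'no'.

Answer: yes

Derivation:
Old median = 15
Insert x = 34
New median = 17
Changed? yes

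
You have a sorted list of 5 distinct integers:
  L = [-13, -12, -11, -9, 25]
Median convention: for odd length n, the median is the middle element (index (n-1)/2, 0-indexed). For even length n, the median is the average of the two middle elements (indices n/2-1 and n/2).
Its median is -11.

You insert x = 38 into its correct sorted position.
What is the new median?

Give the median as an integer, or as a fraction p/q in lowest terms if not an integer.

Old list (sorted, length 5): [-13, -12, -11, -9, 25]
Old median = -11
Insert x = 38
Old length odd (5). Middle was index 2 = -11.
New length even (6). New median = avg of two middle elements.
x = 38: 5 elements are < x, 0 elements are > x.
New sorted list: [-13, -12, -11, -9, 25, 38]
New median = -10

Answer: -10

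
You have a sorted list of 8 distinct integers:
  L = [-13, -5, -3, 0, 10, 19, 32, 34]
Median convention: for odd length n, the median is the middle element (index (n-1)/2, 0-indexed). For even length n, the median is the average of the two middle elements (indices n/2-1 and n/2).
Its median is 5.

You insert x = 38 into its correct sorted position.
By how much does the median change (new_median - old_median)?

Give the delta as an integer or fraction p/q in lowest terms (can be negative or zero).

Old median = 5
After inserting x = 38: new sorted = [-13, -5, -3, 0, 10, 19, 32, 34, 38]
New median = 10
Delta = 10 - 5 = 5

Answer: 5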